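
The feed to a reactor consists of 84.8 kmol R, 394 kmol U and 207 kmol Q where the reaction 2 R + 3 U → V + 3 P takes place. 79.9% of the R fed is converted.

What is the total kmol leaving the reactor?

652 kmol

R reacted = 0.799 × 84.8 = 67.76 kmol; ν_R = −2, so ξ = 67.76/2 = 33.88 kmol.
Outlet amounts (n = n₀ + ν ξ):
  R: 84.8 − 2(33.88) = 17.04
  U: 394 − 3(33.88) = 292.4
  V: 0 + 1(33.88) = 33.88
  P: 0 + 3(33.88) = 101.6
  Q: 207 (inert)
Total out = 17.04 + 292.4 + 33.88 + 101.6 + 207 = 651.9 kmol.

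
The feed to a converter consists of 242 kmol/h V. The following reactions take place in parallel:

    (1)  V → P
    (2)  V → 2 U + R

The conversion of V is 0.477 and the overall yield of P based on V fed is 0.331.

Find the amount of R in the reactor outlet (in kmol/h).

Yield of P: 1ξ₁ / 242 = 0.331 → ξ₁ = 80.1 kmol/h.
Conversion of V: 1ξ₁ + 1ξ₂ = 0.477 × 242 = 115.4 → ξ₂ = 35.33 kmol/h.
Outlet amounts (n = n₀ + Σ ν·ξ):
  V: 242 − 1(80.1) − 1(35.33) = 126.6
  P: 0 + 1(80.1) = 80.1
  U: 0 + 2(35.33) = 70.66
  R: 0 + 1(35.33) = 35.33

35.3 kmol/h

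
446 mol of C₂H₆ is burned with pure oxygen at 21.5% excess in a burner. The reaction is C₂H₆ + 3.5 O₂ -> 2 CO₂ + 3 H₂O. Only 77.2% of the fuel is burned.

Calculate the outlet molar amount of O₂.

Stoichiometric O₂ = 3.5 × 446 = 1561 mol; O₂ fed = 1561 × 1.215 = 1897 mol.
Fuel reacted = 0.772 × 446 → ξ = 344.3 mol.
Outlet (n = n₀ + ν ξ):
  C₂H₆: 446 − 1(344.3) = 101.7
  O₂: 1897 − 3.5(344.3) = 691.5
  CO₂: 0 + 2(344.3) = 688.6
  H₂O: 0 + 3(344.3) = 1033

692 mol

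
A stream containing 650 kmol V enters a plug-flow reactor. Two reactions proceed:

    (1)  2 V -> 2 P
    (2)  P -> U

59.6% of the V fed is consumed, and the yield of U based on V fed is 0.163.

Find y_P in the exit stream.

0.433

Conversion of V: V consumed = 2ξ₁ = 0.596 × 650 → ξ₁ = 193.7 kmol.
Yield of U: 1ξ₂ / 650 = 0.163 → ξ₂ = 106 kmol.
Outlet amounts (n = n₀ + Σ ν·ξ):
  V: 650 − 2(193.7) = 262.6
  P: 0 + 2(193.7) − 1(106) = 281.4
  U: 0 + 1(106) = 106
Total out = 650 kmol; y_P = 281.4 / 650 = 0.433.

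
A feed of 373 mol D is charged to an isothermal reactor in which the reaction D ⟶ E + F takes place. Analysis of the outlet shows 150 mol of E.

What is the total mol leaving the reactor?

523 mol

For E: n = n₀ + 1ξ → 150 = 0 + 1ξ, giving ξ = 150 mol.
Outlet amounts (n = n₀ + ν ξ):
  D: 373 − 1(150) = 223
  E: 0 + 1(150) = 150
  F: 0 + 1(150) = 150
Total out = 223 + 150 + 150 = 523 mol.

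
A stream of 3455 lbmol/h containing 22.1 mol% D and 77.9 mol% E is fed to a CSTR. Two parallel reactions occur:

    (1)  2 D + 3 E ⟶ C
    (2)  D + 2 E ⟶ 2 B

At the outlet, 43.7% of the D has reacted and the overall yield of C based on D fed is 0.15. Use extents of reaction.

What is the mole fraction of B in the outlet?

Yield of C: 1ξ₁ / 763.6 = 0.15 → ξ₁ = 114.5 lbmol/h.
Conversion of D: 2ξ₁ + 1ξ₂ = 0.437 × 763.6 = 333.7 → ξ₂ = 104.6 lbmol/h.
Outlet amounts (n = n₀ + Σ ν·ξ):
  D: 763.6 − 2(114.5) − 1(104.6) = 429.9
  E: 2691 − 3(114.5) − 2(104.6) = 2139
  C: 0 + 1(114.5) = 114.5
  B: 0 + 2(104.6) = 209.2
Total out = 2892 lbmol/h; y_B = 209.2 / 2892 = 0.07234.

0.0723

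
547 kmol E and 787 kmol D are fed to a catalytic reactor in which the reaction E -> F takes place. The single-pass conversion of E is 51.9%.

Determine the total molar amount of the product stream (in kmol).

1330 kmol

E reacted = 0.519 × 547 = 283.9 kmol; ν_E = −1, so ξ = 283.9/1 = 283.9 kmol.
Outlet amounts (n = n₀ + ν ξ):
  E: 547 − 1(283.9) = 263.1
  F: 0 + 1(283.9) = 283.9
  D: 787 (inert)
Total out = 263.1 + 283.9 + 787 = 1334 kmol.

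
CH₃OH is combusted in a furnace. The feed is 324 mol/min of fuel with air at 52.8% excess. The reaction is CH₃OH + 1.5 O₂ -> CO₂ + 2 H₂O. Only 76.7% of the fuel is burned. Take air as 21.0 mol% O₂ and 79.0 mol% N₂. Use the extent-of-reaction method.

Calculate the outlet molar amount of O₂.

Stoichiometric O₂ = 1.5 × 324 = 486 mol/min; O₂ fed = 486 × 1.528 = 742.6 mol/min.
N₂ fed = 742.6 × 79/21 = 2794 mol/min.
Fuel reacted = 0.767 × 324 → ξ = 248.5 mol/min.
Outlet (n = n₀ + ν ξ):
  CH₃OH: 324 − 1(248.5) = 75.49
  O₂: 742.6 − 1.5(248.5) = 369.8
  N₂: 2794 (inert)
  CO₂: 0 + 1(248.5) = 248.5
  H₂O: 0 + 2(248.5) = 497

370 mol/min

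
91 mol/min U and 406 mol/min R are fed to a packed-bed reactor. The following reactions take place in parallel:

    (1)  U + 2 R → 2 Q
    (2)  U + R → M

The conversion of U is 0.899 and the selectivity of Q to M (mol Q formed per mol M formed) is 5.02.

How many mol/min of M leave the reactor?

Conversion of U: U consumed = 0.899 × 91 = 81.81 mol/min = 1ξ₁ + 1ξ₂.
Selectivity: 2ξ₁ / (1ξ₂) = 5.02 → ξ₁ = 2.51 ξ₂.
Substitute: (1·2.51 + 1) ξ₂ = 81.81 → ξ₂ = 23.31 mol/min, ξ₁ = 58.5 mol/min.
Outlet amounts (n = n₀ + Σ ν·ξ):
  U: 91 − 1(58.5) − 1(23.31) = 9.191
  R: 406 − 2(58.5) − 1(23.31) = 265.7
  Q: 0 + 2(58.5) = 117
  M: 0 + 1(23.31) = 23.31

23.3 mol/min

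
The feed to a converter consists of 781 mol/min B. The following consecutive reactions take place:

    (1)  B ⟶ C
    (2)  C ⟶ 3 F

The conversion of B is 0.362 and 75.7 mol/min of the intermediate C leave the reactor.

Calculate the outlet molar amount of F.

Conversion of B: B consumed = 1ξ₁ = 0.362 × 781 → ξ₁ = 282.7 mol/min.
C balance: n_C = 0 + 1ξ₁ − 1ξ₂ = 75.7 → ξ₂ = (1·282.7 − 75.7)/1 = 207 mol/min.
Outlet amounts (n = n₀ + Σ ν·ξ):
  B: 781 − 1(282.7) = 498.3
  C: 0 + 1(282.7) − 1(207) = 75.7
  F: 0 + 3(207) = 621.1

621 mol/min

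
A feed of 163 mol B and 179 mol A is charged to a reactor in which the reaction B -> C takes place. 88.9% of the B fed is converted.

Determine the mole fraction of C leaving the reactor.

B reacted = 0.889 × 163 = 144.9 mol; ν_B = −1, so ξ = 144.9/1 = 144.9 mol.
Outlet amounts (n = n₀ + ν ξ):
  B: 163 − 1(144.9) = 18.09
  C: 0 + 1(144.9) = 144.9
  A: 179 (inert)
Total out = 342 mol; y_C = 144.9 / 342 = 0.4237.

0.424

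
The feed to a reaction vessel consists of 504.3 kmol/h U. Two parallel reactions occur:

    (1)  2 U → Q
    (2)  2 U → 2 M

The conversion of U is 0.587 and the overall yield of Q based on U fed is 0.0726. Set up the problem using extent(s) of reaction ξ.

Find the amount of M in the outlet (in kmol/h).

223 kmol/h

Yield of Q: 1ξ₁ / 504.3 = 0.0726 → ξ₁ = 36.61 kmol/h.
Conversion of U: 2ξ₁ + 2ξ₂ = 0.587 × 504.3 = 296 → ξ₂ = 111.4 kmol/h.
Outlet amounts (n = n₀ + Σ ν·ξ):
  U: 504.3 − 2(36.61) − 2(111.4) = 208.3
  Q: 0 + 1(36.61) = 36.61
  M: 0 + 2(111.4) = 222.8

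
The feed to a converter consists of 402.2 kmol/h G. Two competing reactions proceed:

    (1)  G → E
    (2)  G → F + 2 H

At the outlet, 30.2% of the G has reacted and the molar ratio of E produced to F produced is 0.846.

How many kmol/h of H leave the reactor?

132 kmol/h

Conversion of G: G consumed = 0.302 × 402.2 = 121.5 kmol/h = 1ξ₁ + 1ξ₂.
Selectivity: 1ξ₁ / (1ξ₂) = 0.846 → ξ₁ = 0.846 ξ₂.
Substitute: (1·0.846 + 1) ξ₂ = 121.5 → ξ₂ = 65.8 kmol/h, ξ₁ = 55.67 kmol/h.
Outlet amounts (n = n₀ + Σ ν·ξ):
  G: 402.2 − 1(55.67) − 1(65.8) = 280.7
  E: 0 + 1(55.67) = 55.67
  F: 0 + 1(65.8) = 65.8
  H: 0 + 2(65.8) = 131.6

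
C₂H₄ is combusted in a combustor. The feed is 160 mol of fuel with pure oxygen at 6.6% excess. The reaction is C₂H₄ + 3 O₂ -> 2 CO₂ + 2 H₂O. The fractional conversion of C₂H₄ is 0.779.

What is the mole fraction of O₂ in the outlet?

Stoichiometric O₂ = 3 × 160 = 480 mol; O₂ fed = 480 × 1.066 = 511.7 mol.
Fuel reacted = 0.779 × 160 → ξ = 124.6 mol.
Outlet (n = n₀ + ν ξ):
  C₂H₄: 160 − 1(124.6) = 35.36
  O₂: 511.7 − 3(124.6) = 137.8
  CO₂: 0 + 2(124.6) = 249.3
  H₂O: 0 + 2(124.6) = 249.3
Total out = 671.7 mol; y_O₂ = 137.8 / 671.7 = 0.2051.

0.205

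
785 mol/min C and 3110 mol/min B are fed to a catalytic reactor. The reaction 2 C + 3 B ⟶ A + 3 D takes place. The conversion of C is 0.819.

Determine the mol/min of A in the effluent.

C reacted = 0.819 × 785 = 642.9 mol/min; ν_C = −2, so ξ = 642.9/2 = 321.5 mol/min.
Outlet amounts (n = n₀ + ν ξ):
  C: 785 − 2(321.5) = 142.1
  B: 3110 − 3(321.5) = 2146
  A: 0 + 1(321.5) = 321.5
  D: 0 + 3(321.5) = 964.4

321 mol/min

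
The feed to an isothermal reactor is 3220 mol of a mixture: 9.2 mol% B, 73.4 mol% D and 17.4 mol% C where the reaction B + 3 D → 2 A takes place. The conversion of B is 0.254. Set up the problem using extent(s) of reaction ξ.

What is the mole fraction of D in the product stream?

0.696

B reacted = 0.254 × 296.2 = 75.24 mol; ν_B = −1, so ξ = 75.24/1 = 75.24 mol.
Outlet amounts (n = n₀ + ν ξ):
  B: 296.2 − 1(75.24) = 221
  D: 2363 − 3(75.24) = 2138
  A: 0 + 2(75.24) = 150.5
  C: 560.3 (inert)
Total out = 3070 mol; y_D = 2138 / 3070 = 0.6964.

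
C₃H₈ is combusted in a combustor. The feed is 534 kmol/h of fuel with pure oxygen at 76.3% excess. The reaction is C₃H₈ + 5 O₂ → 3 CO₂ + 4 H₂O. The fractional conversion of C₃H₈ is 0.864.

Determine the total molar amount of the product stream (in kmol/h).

5700 kmol/h

Stoichiometric O₂ = 5 × 534 = 2670 kmol/h; O₂ fed = 2670 × 1.763 = 4707 kmol/h.
Fuel reacted = 0.864 × 534 → ξ = 461.4 kmol/h.
Outlet (n = n₀ + ν ξ):
  C₃H₈: 534 − 1(461.4) = 72.62
  O₂: 4707 − 5(461.4) = 2400
  CO₂: 0 + 3(461.4) = 1384
  H₂O: 0 + 4(461.4) = 1846
Total out = 72.62 + 2400 + 1384 + 1846 = 5703 kmol/h.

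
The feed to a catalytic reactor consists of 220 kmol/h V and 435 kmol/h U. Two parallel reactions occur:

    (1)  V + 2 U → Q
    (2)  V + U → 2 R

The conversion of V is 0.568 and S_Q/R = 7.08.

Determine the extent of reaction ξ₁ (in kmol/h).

Conversion of V: V consumed = 0.568 × 220 = 125 kmol/h = 1ξ₁ + 1ξ₂.
Selectivity: 1ξ₁ / (2ξ₂) = 7.08 → ξ₁ = 14.16 ξ₂.
Substitute: (1·14.16 + 1) ξ₂ = 125 → ξ₂ = 8.243 kmol/h, ξ₁ = 116.7 kmol/h.
Outlet amounts (n = n₀ + Σ ν·ξ):
  V: 220 − 1(116.7) − 1(8.243) = 95.04
  U: 435 − 2(116.7) − 1(8.243) = 193.3
  Q: 0 + 1(116.7) = 116.7
  R: 0 + 2(8.243) = 16.49

ξ₁ = 117 kmol/h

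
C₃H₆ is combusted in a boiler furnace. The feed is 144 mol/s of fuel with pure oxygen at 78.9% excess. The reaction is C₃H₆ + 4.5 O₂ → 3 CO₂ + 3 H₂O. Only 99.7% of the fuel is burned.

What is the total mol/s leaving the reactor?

1380 mol/s

Stoichiometric O₂ = 4.5 × 144 = 648 mol/s; O₂ fed = 648 × 1.789 = 1159 mol/s.
Fuel reacted = 0.997 × 144 → ξ = 143.6 mol/s.
Outlet (n = n₀ + ν ξ):
  C₃H₆: 144 − 1(143.6) = 0.432
  O₂: 1159 − 4.5(143.6) = 513.2
  CO₂: 0 + 3(143.6) = 430.7
  H₂O: 0 + 3(143.6) = 430.7
Total out = 0.432 + 513.2 + 430.7 + 430.7 = 1375 mol/s.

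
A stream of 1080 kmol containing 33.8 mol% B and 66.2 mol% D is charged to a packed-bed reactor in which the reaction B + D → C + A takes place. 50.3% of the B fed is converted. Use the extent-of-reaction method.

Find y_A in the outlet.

B reacted = 0.503 × 365 = 183.6 kmol; ν_B = −1, so ξ = 183.6/1 = 183.6 kmol.
Outlet amounts (n = n₀ + ν ξ):
  B: 365 − 1(183.6) = 181.4
  D: 715 − 1(183.6) = 531.3
  C: 0 + 1(183.6) = 183.6
  A: 0 + 1(183.6) = 183.6
Total out = 1080 kmol; y_A = 183.6 / 1080 = 0.17.

0.17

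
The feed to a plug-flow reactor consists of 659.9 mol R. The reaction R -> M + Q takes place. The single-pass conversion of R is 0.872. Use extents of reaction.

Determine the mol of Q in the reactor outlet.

575 mol

R reacted = 0.872 × 659.9 = 575.4 mol; ν_R = −1, so ξ = 575.4/1 = 575.4 mol.
Outlet amounts (n = n₀ + ν ξ):
  R: 659.9 − 1(575.4) = 84.47
  M: 0 + 1(575.4) = 575.4
  Q: 0 + 1(575.4) = 575.4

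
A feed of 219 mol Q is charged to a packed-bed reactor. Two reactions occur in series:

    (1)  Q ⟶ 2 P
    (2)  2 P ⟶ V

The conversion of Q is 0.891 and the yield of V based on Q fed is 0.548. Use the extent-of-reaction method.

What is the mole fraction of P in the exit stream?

Conversion of Q: Q consumed = 1ξ₁ = 0.891 × 219 → ξ₁ = 195.1 mol.
Yield of V: 1ξ₂ / 219 = 0.548 → ξ₂ = 120 mol.
Outlet amounts (n = n₀ + Σ ν·ξ):
  Q: 219 − 1(195.1) = 23.87
  P: 0 + 2(195.1) − 2(120) = 150.2
  V: 0 + 1(120) = 120
Total out = 294.1 mol; y_P = 150.2 / 294.1 = 0.5108.

0.511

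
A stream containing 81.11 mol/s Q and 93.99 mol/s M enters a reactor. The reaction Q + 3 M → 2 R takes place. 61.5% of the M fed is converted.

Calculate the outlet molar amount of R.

M reacted = 0.615 × 93.99 = 57.8 mol/s; ν_M = −3, so ξ = 57.8/3 = 19.27 mol/s.
Outlet amounts (n = n₀ + ν ξ):
  Q: 81.11 − 1(19.27) = 61.84
  M: 93.99 − 3(19.27) = 36.19
  R: 0 + 2(19.27) = 38.54

38.5 mol/s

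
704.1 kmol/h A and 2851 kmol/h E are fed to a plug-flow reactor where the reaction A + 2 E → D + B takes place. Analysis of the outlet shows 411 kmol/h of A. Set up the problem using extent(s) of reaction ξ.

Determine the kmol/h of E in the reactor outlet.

For A: n = n₀ − 1ξ → 411 = 704.1 − 1ξ, giving ξ = 293.1 kmol/h.
Outlet amounts (n = n₀ + ν ξ):
  A: 704.1 − 1(293.1) = 411
  E: 2851 − 2(293.1) = 2265
  D: 0 + 1(293.1) = 293.1
  B: 0 + 1(293.1) = 293.1

2260 kmol/h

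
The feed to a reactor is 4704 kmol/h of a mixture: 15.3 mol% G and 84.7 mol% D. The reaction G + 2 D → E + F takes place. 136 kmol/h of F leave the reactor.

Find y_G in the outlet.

0.128

For F: n = n₀ + 1ξ → 136 = 0 + 1ξ, giving ξ = 136 kmol/h.
Outlet amounts (n = n₀ + ν ξ):
  G: 719.7 − 1(136) = 583.7
  D: 3984 − 2(136) = 3712
  E: 0 + 1(136) = 136
  F: 0 + 1(136) = 136
Total out = 4568 kmol/h; y_G = 583.7 / 4568 = 0.1278.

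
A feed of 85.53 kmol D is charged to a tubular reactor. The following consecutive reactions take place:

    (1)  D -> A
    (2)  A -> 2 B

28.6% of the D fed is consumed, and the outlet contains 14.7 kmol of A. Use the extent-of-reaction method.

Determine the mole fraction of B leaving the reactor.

0.205

Conversion of D: D consumed = 1ξ₁ = 0.286 × 85.53 → ξ₁ = 24.46 kmol.
A balance: n_A = 0 + 1ξ₁ − 1ξ₂ = 14.7 → ξ₂ = (1·24.46 − 14.7)/1 = 9.762 kmol.
Outlet amounts (n = n₀ + Σ ν·ξ):
  D: 85.53 − 1(24.46) = 61.07
  A: 0 + 1(24.46) − 1(9.762) = 14.7
  B: 0 + 2(9.762) = 19.52
Total out = 95.29 kmol; y_B = 19.52 / 95.29 = 0.2049.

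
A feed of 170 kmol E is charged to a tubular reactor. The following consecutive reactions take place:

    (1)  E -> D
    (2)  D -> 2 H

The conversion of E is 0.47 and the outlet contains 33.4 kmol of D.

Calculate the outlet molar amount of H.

Conversion of E: E consumed = 1ξ₁ = 0.47 × 170 → ξ₁ = 79.9 kmol.
D balance: n_D = 0 + 1ξ₁ − 1ξ₂ = 33.4 → ξ₂ = (1·79.9 − 33.4)/1 = 46.5 kmol.
Outlet amounts (n = n₀ + Σ ν·ξ):
  E: 170 − 1(79.9) = 90.1
  D: 0 + 1(79.9) − 1(46.5) = 33.4
  H: 0 + 2(46.5) = 93

93 kmol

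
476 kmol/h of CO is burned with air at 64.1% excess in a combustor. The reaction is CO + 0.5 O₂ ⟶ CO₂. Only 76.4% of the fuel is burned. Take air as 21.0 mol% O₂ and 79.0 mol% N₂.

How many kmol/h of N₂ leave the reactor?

Stoichiometric O₂ = 0.5 × 476 = 238 kmol/h; O₂ fed = 238 × 1.641 = 390.6 kmol/h.
N₂ fed = 390.6 × 79/21 = 1469 kmol/h.
Fuel reacted = 0.764 × 476 → ξ = 363.7 kmol/h.
Outlet (n = n₀ + ν ξ):
  CO: 476 − 1(363.7) = 112.3
  O₂: 390.6 − 0.5(363.7) = 208.7
  N₂: 1469 (inert)
  CO₂: 0 + 1(363.7) = 363.7

1470 kmol/h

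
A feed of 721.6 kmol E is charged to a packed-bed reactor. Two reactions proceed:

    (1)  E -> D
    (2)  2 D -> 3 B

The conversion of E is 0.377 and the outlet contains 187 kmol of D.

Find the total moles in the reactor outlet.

764 kmol

Conversion of E: E consumed = 1ξ₁ = 0.377 × 721.6 → ξ₁ = 272 kmol.
D balance: n_D = 0 + 1ξ₁ − 2ξ₂ = 187 → ξ₂ = (1·272 − 187)/2 = 42.52 kmol.
Outlet amounts (n = n₀ + Σ ν·ξ):
  E: 721.6 − 1(272) = 449.6
  D: 0 + 1(272) − 2(42.52) = 187
  B: 0 + 3(42.52) = 127.6
Total out = 449.6 + 187 + 127.6 = 764.1 kmol.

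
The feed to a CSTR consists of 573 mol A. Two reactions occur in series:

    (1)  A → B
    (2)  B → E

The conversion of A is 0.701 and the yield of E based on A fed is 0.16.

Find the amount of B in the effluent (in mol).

310 mol

Conversion of A: A consumed = 1ξ₁ = 0.701 × 573 → ξ₁ = 401.7 mol.
Yield of E: 1ξ₂ / 573 = 0.16 → ξ₂ = 91.68 mol.
Outlet amounts (n = n₀ + Σ ν·ξ):
  A: 573 − 1(401.7) = 171.3
  B: 0 + 1(401.7) − 1(91.68) = 310
  E: 0 + 1(91.68) = 91.68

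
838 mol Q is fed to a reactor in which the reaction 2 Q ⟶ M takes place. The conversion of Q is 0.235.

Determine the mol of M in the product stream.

98.5 mol

Q reacted = 0.235 × 838 = 196.9 mol; ν_Q = −2, so ξ = 196.9/2 = 98.46 mol.
Outlet amounts (n = n₀ + ν ξ):
  Q: 838 − 2(98.46) = 641.1
  M: 0 + 1(98.46) = 98.46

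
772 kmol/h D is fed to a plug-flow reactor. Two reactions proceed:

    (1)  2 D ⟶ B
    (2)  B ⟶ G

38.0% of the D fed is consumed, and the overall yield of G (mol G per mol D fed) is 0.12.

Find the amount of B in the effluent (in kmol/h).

54 kmol/h

Conversion of D: D consumed = 2ξ₁ = 0.38 × 772 → ξ₁ = 146.7 kmol/h.
Yield of G: 1ξ₂ / 772 = 0.12 → ξ₂ = 92.64 kmol/h.
Outlet amounts (n = n₀ + Σ ν·ξ):
  D: 772 − 2(146.7) = 478.6
  B: 0 + 1(146.7) − 1(92.64) = 54.04
  G: 0 + 1(92.64) = 92.64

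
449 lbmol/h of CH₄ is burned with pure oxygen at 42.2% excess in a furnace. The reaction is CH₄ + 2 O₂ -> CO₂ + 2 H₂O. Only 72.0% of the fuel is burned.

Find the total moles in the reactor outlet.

Stoichiometric O₂ = 2 × 449 = 898 lbmol/h; O₂ fed = 898 × 1.422 = 1277 lbmol/h.
Fuel reacted = 0.72 × 449 → ξ = 323.3 lbmol/h.
Outlet (n = n₀ + ν ξ):
  CH₄: 449 − 1(323.3) = 125.7
  O₂: 1277 − 2(323.3) = 630.4
  CO₂: 0 + 1(323.3) = 323.3
  H₂O: 0 + 2(323.3) = 646.6
Total out = 125.7 + 630.4 + 323.3 + 646.6 = 1726 lbmol/h.

1730 lbmol/h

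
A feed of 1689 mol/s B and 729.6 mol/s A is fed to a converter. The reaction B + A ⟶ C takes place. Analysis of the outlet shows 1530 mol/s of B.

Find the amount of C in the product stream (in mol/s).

For B: n = n₀ − 1ξ → 1530 = 1689 − 1ξ, giving ξ = 159 mol/s.
Outlet amounts (n = n₀ + ν ξ):
  B: 1689 − 1(159) = 1530
  A: 729.6 − 1(159) = 570.6
  C: 0 + 1(159) = 159

159 mol/s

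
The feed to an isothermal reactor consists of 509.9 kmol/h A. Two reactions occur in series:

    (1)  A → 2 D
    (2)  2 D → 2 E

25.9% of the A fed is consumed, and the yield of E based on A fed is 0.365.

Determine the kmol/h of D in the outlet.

Conversion of A: A consumed = 1ξ₁ = 0.259 × 509.9 → ξ₁ = 132.1 kmol/h.
Yield of E: 2ξ₂ / 509.9 = 0.365 → ξ₂ = 93.06 kmol/h.
Outlet amounts (n = n₀ + Σ ν·ξ):
  A: 509.9 − 1(132.1) = 377.8
  D: 0 + 2(132.1) − 2(93.06) = 78.01
  E: 0 + 2(93.06) = 186.1

78 kmol/h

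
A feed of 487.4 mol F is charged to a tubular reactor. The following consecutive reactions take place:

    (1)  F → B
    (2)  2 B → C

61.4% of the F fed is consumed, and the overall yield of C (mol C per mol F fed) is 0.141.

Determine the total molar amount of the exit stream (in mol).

Conversion of F: F consumed = 1ξ₁ = 0.614 × 487.4 → ξ₁ = 299.3 mol.
Yield of C: 1ξ₂ / 487.4 = 0.141 → ξ₂ = 68.72 mol.
Outlet amounts (n = n₀ + Σ ν·ξ):
  F: 487.4 − 1(299.3) = 188.1
  B: 0 + 1(299.3) − 2(68.72) = 161.8
  C: 0 + 1(68.72) = 68.72
Total out = 188.1 + 161.8 + 68.72 = 418.7 mol.

419 mol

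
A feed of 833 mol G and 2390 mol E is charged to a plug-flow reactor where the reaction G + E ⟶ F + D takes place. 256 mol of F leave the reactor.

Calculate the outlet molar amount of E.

2130 mol

For F: n = n₀ + 1ξ → 256 = 0 + 1ξ, giving ξ = 256 mol.
Outlet amounts (n = n₀ + ν ξ):
  G: 833 − 1(256) = 577
  E: 2390 − 1(256) = 2134
  F: 0 + 1(256) = 256
  D: 0 + 1(256) = 256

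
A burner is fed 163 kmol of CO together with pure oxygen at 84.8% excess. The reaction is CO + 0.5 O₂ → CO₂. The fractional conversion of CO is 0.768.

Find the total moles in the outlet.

Stoichiometric O₂ = 0.5 × 163 = 81.5 kmol; O₂ fed = 81.5 × 1.848 = 150.6 kmol.
Fuel reacted = 0.768 × 163 → ξ = 125.2 kmol.
Outlet (n = n₀ + ν ξ):
  CO: 163 − 1(125.2) = 37.82
  O₂: 150.6 − 0.5(125.2) = 88.02
  CO₂: 0 + 1(125.2) = 125.2
Total out = 37.82 + 88.02 + 125.2 = 251 kmol.

251 kmol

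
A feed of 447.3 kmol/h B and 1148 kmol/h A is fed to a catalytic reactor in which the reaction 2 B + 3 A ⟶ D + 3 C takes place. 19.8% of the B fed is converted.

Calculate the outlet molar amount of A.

1020 kmol/h

B reacted = 0.198 × 447.3 = 88.57 kmol/h; ν_B = −2, so ξ = 88.57/2 = 44.28 kmol/h.
Outlet amounts (n = n₀ + ν ξ):
  B: 447.3 − 2(44.28) = 358.7
  A: 1148 − 3(44.28) = 1015
  D: 0 + 1(44.28) = 44.28
  C: 0 + 3(44.28) = 132.8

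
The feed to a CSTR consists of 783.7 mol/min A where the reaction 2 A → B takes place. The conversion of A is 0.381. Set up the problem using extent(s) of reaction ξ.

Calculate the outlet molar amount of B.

149 mol/min

A reacted = 0.381 × 783.7 = 298.6 mol/min; ν_A = −2, so ξ = 298.6/2 = 149.3 mol/min.
Outlet amounts (n = n₀ + ν ξ):
  A: 783.7 − 2(149.3) = 485.1
  B: 0 + 1(149.3) = 149.3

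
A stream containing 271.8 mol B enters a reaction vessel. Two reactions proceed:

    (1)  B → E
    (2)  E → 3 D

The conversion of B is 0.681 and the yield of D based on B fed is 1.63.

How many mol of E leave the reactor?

Conversion of B: B consumed = 1ξ₁ = 0.681 × 271.8 → ξ₁ = 185.1 mol.
Yield of D: 3ξ₂ / 271.8 = 1.63 → ξ₂ = 147.7 mol.
Outlet amounts (n = n₀ + Σ ν·ξ):
  B: 271.8 − 1(185.1) = 86.7
  E: 0 + 1(185.1) − 1(147.7) = 37.42
  D: 0 + 3(147.7) = 443

37.4 mol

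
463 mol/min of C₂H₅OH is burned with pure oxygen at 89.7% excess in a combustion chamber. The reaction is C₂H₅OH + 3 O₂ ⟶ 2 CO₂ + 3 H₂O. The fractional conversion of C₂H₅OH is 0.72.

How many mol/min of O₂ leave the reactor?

Stoichiometric O₂ = 3 × 463 = 1389 mol/min; O₂ fed = 1389 × 1.897 = 2635 mol/min.
Fuel reacted = 0.72 × 463 → ξ = 333.4 mol/min.
Outlet (n = n₀ + ν ξ):
  C₂H₅OH: 463 − 1(333.4) = 129.6
  O₂: 2635 − 3(333.4) = 1635
  CO₂: 0 + 2(333.4) = 666.7
  H₂O: 0 + 3(333.4) = 1000

1630 mol/min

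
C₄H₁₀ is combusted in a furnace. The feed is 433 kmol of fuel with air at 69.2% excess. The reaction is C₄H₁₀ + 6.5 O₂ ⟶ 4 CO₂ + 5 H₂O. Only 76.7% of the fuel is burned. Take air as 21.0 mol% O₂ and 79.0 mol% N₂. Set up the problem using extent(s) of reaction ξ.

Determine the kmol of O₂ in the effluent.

2600 kmol

Stoichiometric O₂ = 6.5 × 433 = 2814 kmol; O₂ fed = 2814 × 1.692 = 4762 kmol.
N₂ fed = 4762 × 79/21 = 17910 kmol.
Fuel reacted = 0.767 × 433 → ξ = 332.1 kmol.
Outlet (n = n₀ + ν ξ):
  C₄H₁₀: 433 − 1(332.1) = 100.9
  O₂: 4762 − 6.5(332.1) = 2603
  N₂: 17910 (inert)
  CO₂: 0 + 4(332.1) = 1328
  H₂O: 0 + 5(332.1) = 1661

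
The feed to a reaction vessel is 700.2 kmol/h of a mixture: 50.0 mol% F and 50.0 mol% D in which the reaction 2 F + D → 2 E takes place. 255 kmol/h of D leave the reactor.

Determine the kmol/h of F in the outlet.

160 kmol/h

For D: n = n₀ − 1ξ → 255 = 350.1 − 1ξ, giving ξ = 95.1 kmol/h.
Outlet amounts (n = n₀ + ν ξ):
  F: 350.1 − 2(95.1) = 159.9
  D: 350.1 − 1(95.1) = 255
  E: 0 + 2(95.1) = 190.2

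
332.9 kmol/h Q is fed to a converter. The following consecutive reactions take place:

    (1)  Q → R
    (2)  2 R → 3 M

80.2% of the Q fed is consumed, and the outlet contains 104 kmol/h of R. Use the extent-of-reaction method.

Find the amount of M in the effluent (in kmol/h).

244 kmol/h

Conversion of Q: Q consumed = 1ξ₁ = 0.802 × 332.9 → ξ₁ = 267 kmol/h.
R balance: n_R = 0 + 1ξ₁ − 2ξ₂ = 104 → ξ₂ = (1·267 − 104)/2 = 81.49 kmol/h.
Outlet amounts (n = n₀ + Σ ν·ξ):
  Q: 332.9 − 1(267) = 65.91
  R: 0 + 1(267) − 2(81.49) = 104
  M: 0 + 3(81.49) = 244.5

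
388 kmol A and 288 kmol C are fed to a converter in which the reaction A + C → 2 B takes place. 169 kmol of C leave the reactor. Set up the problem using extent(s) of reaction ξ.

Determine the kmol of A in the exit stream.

269 kmol

For C: n = n₀ − 1ξ → 169 = 288 − 1ξ, giving ξ = 119 kmol.
Outlet amounts (n = n₀ + ν ξ):
  A: 388 − 1(119) = 269
  C: 288 − 1(119) = 169
  B: 0 + 2(119) = 238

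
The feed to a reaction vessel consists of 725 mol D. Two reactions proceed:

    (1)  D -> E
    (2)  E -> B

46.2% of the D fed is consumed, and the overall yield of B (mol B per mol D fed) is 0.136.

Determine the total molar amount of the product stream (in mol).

725 mol

Conversion of D: D consumed = 1ξ₁ = 0.462 × 725 → ξ₁ = 334.9 mol.
Yield of B: 1ξ₂ / 725 = 0.136 → ξ₂ = 98.6 mol.
Outlet amounts (n = n₀ + Σ ν·ξ):
  D: 725 − 1(334.9) = 390.1
  E: 0 + 1(334.9) − 1(98.6) = 236.3
  B: 0 + 1(98.6) = 98.6
Total out = 390.1 + 236.3 + 98.6 = 725 mol.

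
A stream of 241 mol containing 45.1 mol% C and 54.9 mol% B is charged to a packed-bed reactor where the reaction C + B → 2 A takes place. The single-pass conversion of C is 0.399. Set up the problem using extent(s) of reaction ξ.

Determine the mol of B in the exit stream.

C reacted = 0.399 × 108.7 = 43.37 mol; ν_C = −1, so ξ = 43.37/1 = 43.37 mol.
Outlet amounts (n = n₀ + ν ξ):
  C: 108.7 − 1(43.37) = 65.32
  B: 132.3 − 1(43.37) = 88.94
  A: 0 + 2(43.37) = 86.74

88.9 mol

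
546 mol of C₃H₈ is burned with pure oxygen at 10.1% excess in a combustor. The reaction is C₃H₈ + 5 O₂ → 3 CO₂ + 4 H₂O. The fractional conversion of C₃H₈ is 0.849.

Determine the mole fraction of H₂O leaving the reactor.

0.462

Stoichiometric O₂ = 5 × 546 = 2730 mol; O₂ fed = 2730 × 1.101 = 3006 mol.
Fuel reacted = 0.849 × 546 → ξ = 463.6 mol.
Outlet (n = n₀ + ν ξ):
  C₃H₈: 546 − 1(463.6) = 82.45
  O₂: 3006 − 5(463.6) = 688
  CO₂: 0 + 3(463.6) = 1391
  H₂O: 0 + 4(463.6) = 1854
Total out = 4015 mol; y_H₂O = 1854 / 4015 = 0.4618.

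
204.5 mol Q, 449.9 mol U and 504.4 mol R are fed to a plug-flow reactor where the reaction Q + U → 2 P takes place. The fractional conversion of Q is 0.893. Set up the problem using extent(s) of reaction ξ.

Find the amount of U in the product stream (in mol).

Q reacted = 0.893 × 204.5 = 182.6 mol; ν_Q = −1, so ξ = 182.6/1 = 182.6 mol.
Outlet amounts (n = n₀ + ν ξ):
  Q: 204.5 − 1(182.6) = 21.88
  U: 449.9 − 1(182.6) = 267.3
  P: 0 + 2(182.6) = 365.2
  R: 504.4 (inert)

267 mol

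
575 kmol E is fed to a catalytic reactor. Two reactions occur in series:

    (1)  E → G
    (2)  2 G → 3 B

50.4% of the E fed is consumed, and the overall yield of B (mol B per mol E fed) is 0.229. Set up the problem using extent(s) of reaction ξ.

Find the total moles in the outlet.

Conversion of E: E consumed = 1ξ₁ = 0.504 × 575 → ξ₁ = 289.8 kmol.
Yield of B: 3ξ₂ / 575 = 0.229 → ξ₂ = 43.89 kmol.
Outlet amounts (n = n₀ + Σ ν·ξ):
  E: 575 − 1(289.8) = 285.2
  G: 0 + 1(289.8) − 2(43.89) = 202
  B: 0 + 3(43.89) = 131.7
Total out = 285.2 + 202 + 131.7 = 618.9 kmol.

619 kmol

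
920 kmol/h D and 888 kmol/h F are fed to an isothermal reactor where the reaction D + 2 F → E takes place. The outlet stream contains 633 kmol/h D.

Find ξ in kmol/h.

For D: n = n₀ − 1ξ → 633 = 920 − 1ξ, giving ξ = 287 kmol/h.
Outlet amounts (n = n₀ + ν ξ):
  D: 920 − 1(287) = 633
  F: 888 − 2(287) = 314
  E: 0 + 1(287) = 287

ξ = 287 kmol/h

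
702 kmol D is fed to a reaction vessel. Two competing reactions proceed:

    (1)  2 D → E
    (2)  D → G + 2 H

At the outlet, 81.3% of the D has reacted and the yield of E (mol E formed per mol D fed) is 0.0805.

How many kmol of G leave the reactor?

Yield of E: 1ξ₁ / 702 = 0.0805 → ξ₁ = 56.51 kmol.
Conversion of D: 2ξ₁ + 1ξ₂ = 0.813 × 702 = 570.7 → ξ₂ = 457.7 kmol.
Outlet amounts (n = n₀ + Σ ν·ξ):
  D: 702 − 2(56.51) − 1(457.7) = 131.3
  E: 0 + 1(56.51) = 56.51
  G: 0 + 1(457.7) = 457.7
  H: 0 + 2(457.7) = 915.4

458 kmol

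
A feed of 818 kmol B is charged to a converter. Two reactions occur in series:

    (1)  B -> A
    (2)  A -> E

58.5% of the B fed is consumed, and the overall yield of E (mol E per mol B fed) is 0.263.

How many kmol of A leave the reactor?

263 kmol

Conversion of B: B consumed = 1ξ₁ = 0.585 × 818 → ξ₁ = 478.5 kmol.
Yield of E: 1ξ₂ / 818 = 0.263 → ξ₂ = 215.1 kmol.
Outlet amounts (n = n₀ + Σ ν·ξ):
  B: 818 − 1(478.5) = 339.5
  A: 0 + 1(478.5) − 1(215.1) = 263.4
  E: 0 + 1(215.1) = 215.1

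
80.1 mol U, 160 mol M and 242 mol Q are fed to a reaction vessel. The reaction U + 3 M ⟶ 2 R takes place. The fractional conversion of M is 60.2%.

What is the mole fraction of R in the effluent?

0.154

M reacted = 0.602 × 160 = 96.32 mol; ν_M = −3, so ξ = 96.32/3 = 32.11 mol.
Outlet amounts (n = n₀ + ν ξ):
  U: 80.1 − 1(32.11) = 47.99
  M: 160 − 3(32.11) = 63.68
  R: 0 + 2(32.11) = 64.21
  Q: 242 (inert)
Total out = 417.9 mol; y_R = 64.21 / 417.9 = 0.1537.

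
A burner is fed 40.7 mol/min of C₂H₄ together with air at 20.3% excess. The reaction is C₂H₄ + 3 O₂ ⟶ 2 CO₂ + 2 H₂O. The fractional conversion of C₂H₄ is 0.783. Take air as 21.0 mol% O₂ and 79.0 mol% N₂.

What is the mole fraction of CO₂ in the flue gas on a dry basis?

Stoichiometric O₂ = 3 × 40.7 = 122.1 mol/min; O₂ fed = 122.1 × 1.203 = 146.9 mol/min.
N₂ fed = 146.9 × 79/21 = 552.6 mol/min.
Fuel reacted = 0.783 × 40.7 → ξ = 31.87 mol/min.
Outlet (n = n₀ + ν ξ):
  C₂H₄: 40.7 − 1(31.87) = 8.832
  O₂: 146.9 − 3(31.87) = 51.28
  N₂: 552.6 (inert)
  CO₂: 0 + 2(31.87) = 63.74
  H₂O: 0 + 2(31.87) = 63.74
Dry total = 676.4 mol/min; y_CO₂ (dry) = 63.74 / 676.4 = 0.09423.

0.0942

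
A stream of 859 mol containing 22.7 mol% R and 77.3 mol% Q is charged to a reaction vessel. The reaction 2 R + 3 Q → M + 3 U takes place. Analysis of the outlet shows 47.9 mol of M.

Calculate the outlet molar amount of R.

For M: n = n₀ + 1ξ → 47.9 = 0 + 1ξ, giving ξ = 47.9 mol.
Outlet amounts (n = n₀ + ν ξ):
  R: 195 − 2(47.9) = 99.19
  Q: 664 − 3(47.9) = 520.3
  M: 0 + 1(47.9) = 47.9
  U: 0 + 3(47.9) = 143.7

99.2 mol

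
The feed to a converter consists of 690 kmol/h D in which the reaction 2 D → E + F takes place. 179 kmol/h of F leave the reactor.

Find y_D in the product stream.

For F: n = n₀ + 1ξ → 179 = 0 + 1ξ, giving ξ = 179 kmol/h.
Outlet amounts (n = n₀ + ν ξ):
  D: 690 − 2(179) = 332
  E: 0 + 1(179) = 179
  F: 0 + 1(179) = 179
Total out = 690 kmol/h; y_D = 332 / 690 = 0.4812.

0.481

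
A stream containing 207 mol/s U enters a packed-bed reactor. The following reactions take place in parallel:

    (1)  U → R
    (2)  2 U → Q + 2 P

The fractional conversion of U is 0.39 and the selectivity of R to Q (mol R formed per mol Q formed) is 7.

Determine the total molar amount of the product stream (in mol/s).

Conversion of U: U consumed = 0.39 × 207 = 80.73 mol/s = 1ξ₁ + 2ξ₂.
Selectivity: 1ξ₁ / (1ξ₂) = 7 → ξ₁ = 7 ξ₂.
Substitute: (1·7 + 2) ξ₂ = 80.73 → ξ₂ = 8.97 mol/s, ξ₁ = 62.79 mol/s.
Outlet amounts (n = n₀ + Σ ν·ξ):
  U: 207 − 1(62.79) − 2(8.97) = 126.3
  R: 0 + 1(62.79) = 62.79
  Q: 0 + 1(8.97) = 8.97
  P: 0 + 2(8.97) = 17.94
Total out = 126.3 + 62.79 + 8.97 + 17.94 = 216 mol/s.

216 mol/s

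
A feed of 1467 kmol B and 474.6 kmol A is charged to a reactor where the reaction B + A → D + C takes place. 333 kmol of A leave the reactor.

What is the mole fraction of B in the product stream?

0.683

For A: n = n₀ − 1ξ → 333 = 474.6 − 1ξ, giving ξ = 141.6 kmol.
Outlet amounts (n = n₀ + ν ξ):
  B: 1467 − 1(141.6) = 1325
  A: 474.6 − 1(141.6) = 333
  D: 0 + 1(141.6) = 141.6
  C: 0 + 1(141.6) = 141.6
Total out = 1942 kmol; y_B = 1325 / 1942 = 0.6826.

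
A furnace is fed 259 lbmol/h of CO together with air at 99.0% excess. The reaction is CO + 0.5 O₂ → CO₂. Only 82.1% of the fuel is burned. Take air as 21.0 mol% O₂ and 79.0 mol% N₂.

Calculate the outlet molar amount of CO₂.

Stoichiometric O₂ = 0.5 × 259 = 129.5 lbmol/h; O₂ fed = 129.5 × 1.990 = 257.7 lbmol/h.
N₂ fed = 257.7 × 79/21 = 969.5 lbmol/h.
Fuel reacted = 0.821 × 259 → ξ = 212.6 lbmol/h.
Outlet (n = n₀ + ν ξ):
  CO: 259 − 1(212.6) = 46.36
  O₂: 257.7 − 0.5(212.6) = 151.4
  N₂: 969.5 (inert)
  CO₂: 0 + 1(212.6) = 212.6

213 lbmol/h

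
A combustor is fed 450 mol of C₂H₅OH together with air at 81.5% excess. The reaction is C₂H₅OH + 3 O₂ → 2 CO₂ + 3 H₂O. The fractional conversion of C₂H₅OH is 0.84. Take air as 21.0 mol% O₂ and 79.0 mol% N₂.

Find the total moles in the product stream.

12500 mol

Stoichiometric O₂ = 3 × 450 = 1350 mol; O₂ fed = 1350 × 1.815 = 2450 mol.
N₂ fed = 2450 × 79/21 = 9218 mol.
Fuel reacted = 0.84 × 450 → ξ = 378 mol.
Outlet (n = n₀ + ν ξ):
  C₂H₅OH: 450 − 1(378) = 72
  O₂: 2450 − 3(378) = 1316
  N₂: 9218 (inert)
  CO₂: 0 + 2(378) = 756
  H₂O: 0 + 3(378) = 1134
Total out = 72 + 1316 + 9218 + 756 + 1134 = 12500 mol.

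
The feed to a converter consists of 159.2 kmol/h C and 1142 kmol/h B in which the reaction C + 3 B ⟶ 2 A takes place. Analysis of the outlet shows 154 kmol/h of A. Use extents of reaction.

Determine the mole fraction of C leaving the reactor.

For A: n = n₀ + 2ξ → 154 = 0 + 2ξ, giving ξ = 77 kmol/h.
Outlet amounts (n = n₀ + ν ξ):
  C: 159.2 − 1(77) = 82.2
  B: 1142 − 3(77) = 911
  A: 0 + 2(77) = 154
Total out = 1147 kmol/h; y_C = 82.2 / 1147 = 0.07165.

0.0717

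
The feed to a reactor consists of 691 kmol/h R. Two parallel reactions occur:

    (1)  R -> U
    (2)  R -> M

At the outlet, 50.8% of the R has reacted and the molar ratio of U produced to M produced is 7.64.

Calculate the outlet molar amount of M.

40.6 kmol/h

Conversion of R: R consumed = 0.508 × 691 = 351 kmol/h = 1ξ₁ + 1ξ₂.
Selectivity: 1ξ₁ / (1ξ₂) = 7.64 → ξ₁ = 7.64 ξ₂.
Substitute: (1·7.64 + 1) ξ₂ = 351 → ξ₂ = 40.63 kmol/h, ξ₁ = 310.4 kmol/h.
Outlet amounts (n = n₀ + Σ ν·ξ):
  R: 691 − 1(310.4) − 1(40.63) = 340
  U: 0 + 1(310.4) = 310.4
  M: 0 + 1(40.63) = 40.63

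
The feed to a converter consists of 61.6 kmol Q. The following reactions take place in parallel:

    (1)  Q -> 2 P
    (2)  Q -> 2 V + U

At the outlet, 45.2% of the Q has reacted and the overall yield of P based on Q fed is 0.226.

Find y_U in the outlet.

0.189

Yield of P: 2ξ₁ / 61.6 = 0.226 → ξ₁ = 6.961 kmol.
Conversion of Q: 1ξ₁ + 1ξ₂ = 0.452 × 61.6 = 27.84 → ξ₂ = 20.88 kmol.
Outlet amounts (n = n₀ + Σ ν·ξ):
  Q: 61.6 − 1(6.961) − 1(20.88) = 33.76
  P: 0 + 2(6.961) = 13.92
  V: 0 + 2(20.88) = 41.76
  U: 0 + 1(20.88) = 20.88
Total out = 110.3 kmol; y_U = 20.88 / 110.3 = 0.1893.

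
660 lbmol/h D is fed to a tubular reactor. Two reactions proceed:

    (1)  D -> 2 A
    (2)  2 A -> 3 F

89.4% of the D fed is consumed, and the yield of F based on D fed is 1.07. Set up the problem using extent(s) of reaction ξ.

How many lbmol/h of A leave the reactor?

709 lbmol/h

Conversion of D: D consumed = 1ξ₁ = 0.894 × 660 → ξ₁ = 590 lbmol/h.
Yield of F: 3ξ₂ / 660 = 1.07 → ξ₂ = 235.4 lbmol/h.
Outlet amounts (n = n₀ + Σ ν·ξ):
  D: 660 − 1(590) = 69.96
  A: 0 + 2(590) − 2(235.4) = 709.3
  F: 0 + 3(235.4) = 706.2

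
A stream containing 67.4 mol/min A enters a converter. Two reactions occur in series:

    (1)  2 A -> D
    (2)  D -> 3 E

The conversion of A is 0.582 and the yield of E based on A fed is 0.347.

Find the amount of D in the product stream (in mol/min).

11.8 mol/min

Conversion of A: A consumed = 2ξ₁ = 0.582 × 67.4 → ξ₁ = 19.61 mol/min.
Yield of E: 3ξ₂ / 67.4 = 0.347 → ξ₂ = 7.796 mol/min.
Outlet amounts (n = n₀ + Σ ν·ξ):
  A: 67.4 − 2(19.61) = 28.17
  D: 0 + 1(19.61) − 1(7.796) = 11.82
  E: 0 + 3(7.796) = 23.39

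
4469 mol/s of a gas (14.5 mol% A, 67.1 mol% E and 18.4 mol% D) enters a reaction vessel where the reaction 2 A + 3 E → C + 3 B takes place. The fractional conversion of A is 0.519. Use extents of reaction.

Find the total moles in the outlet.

A reacted = 0.519 × 648 = 336.3 mol/s; ν_A = −2, so ξ = 336.3/2 = 168.2 mol/s.
Outlet amounts (n = n₀ + ν ξ):
  A: 648 − 2(168.2) = 311.7
  E: 2999 − 3(168.2) = 2494
  C: 0 + 1(168.2) = 168.2
  B: 0 + 3(168.2) = 504.5
  D: 822.3 (inert)
Total out = 311.7 + 2494 + 168.2 + 504.5 + 822.3 = 4301 mol/s.

4300 mol/s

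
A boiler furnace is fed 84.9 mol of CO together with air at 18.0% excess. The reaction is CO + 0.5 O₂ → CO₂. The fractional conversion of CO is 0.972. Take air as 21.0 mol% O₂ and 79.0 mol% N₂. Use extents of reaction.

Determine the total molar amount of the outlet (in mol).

282 mol

Stoichiometric O₂ = 0.5 × 84.9 = 42.45 mol; O₂ fed = 42.45 × 1.180 = 50.09 mol.
N₂ fed = 50.09 × 79/21 = 188.4 mol.
Fuel reacted = 0.972 × 84.9 → ξ = 82.52 mol.
Outlet (n = n₀ + ν ξ):
  CO: 84.9 − 1(82.52) = 2.377
  O₂: 50.09 − 0.5(82.52) = 8.83
  N₂: 188.4 (inert)
  CO₂: 0 + 1(82.52) = 82.52
Total out = 2.377 + 8.83 + 188.4 + 82.52 = 282.2 mol.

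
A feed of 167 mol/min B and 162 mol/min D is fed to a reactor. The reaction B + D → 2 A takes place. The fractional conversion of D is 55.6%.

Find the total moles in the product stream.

329 mol/min

D reacted = 0.556 × 162 = 90.07 mol/min; ν_D = −1, so ξ = 90.07/1 = 90.07 mol/min.
Outlet amounts (n = n₀ + ν ξ):
  B: 167 − 1(90.07) = 76.93
  D: 162 − 1(90.07) = 71.93
  A: 0 + 2(90.07) = 180.1
Total out = 76.93 + 71.93 + 180.1 = 329 mol/min.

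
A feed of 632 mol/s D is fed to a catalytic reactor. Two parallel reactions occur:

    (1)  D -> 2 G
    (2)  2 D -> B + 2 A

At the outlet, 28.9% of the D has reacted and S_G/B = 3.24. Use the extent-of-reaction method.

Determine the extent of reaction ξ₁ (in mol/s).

ξ₁ = 81.7 mol/s

Conversion of D: D consumed = 0.289 × 632 = 182.6 mol/s = 1ξ₁ + 2ξ₂.
Selectivity: 2ξ₁ / (1ξ₂) = 3.24 → ξ₁ = 1.62 ξ₂.
Substitute: (1·1.62 + 2) ξ₂ = 182.6 → ξ₂ = 50.46 mol/s, ξ₁ = 81.74 mol/s.
Outlet amounts (n = n₀ + Σ ν·ξ):
  D: 632 − 1(81.74) − 2(50.46) = 449.4
  G: 0 + 2(81.74) = 163.5
  B: 0 + 1(50.46) = 50.46
  A: 0 + 2(50.46) = 100.9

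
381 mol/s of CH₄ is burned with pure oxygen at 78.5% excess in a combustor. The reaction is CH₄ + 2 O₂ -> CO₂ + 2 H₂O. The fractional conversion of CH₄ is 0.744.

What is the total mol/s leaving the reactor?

Stoichiometric O₂ = 2 × 381 = 762 mol/s; O₂ fed = 762 × 1.785 = 1360 mol/s.
Fuel reacted = 0.744 × 381 → ξ = 283.5 mol/s.
Outlet (n = n₀ + ν ξ):
  CH₄: 381 − 1(283.5) = 97.54
  O₂: 1360 − 2(283.5) = 793.2
  CO₂: 0 + 1(283.5) = 283.5
  H₂O: 0 + 2(283.5) = 566.9
Total out = 97.54 + 793.2 + 283.5 + 566.9 = 1741 mol/s.

1740 mol/s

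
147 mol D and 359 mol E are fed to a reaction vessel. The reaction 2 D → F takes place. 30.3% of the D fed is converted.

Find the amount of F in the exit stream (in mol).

22.3 mol

D reacted = 0.303 × 147 = 44.54 mol; ν_D = −2, so ξ = 44.54/2 = 22.27 mol.
Outlet amounts (n = n₀ + ν ξ):
  D: 147 − 2(22.27) = 102.5
  F: 0 + 1(22.27) = 22.27
  E: 359 (inert)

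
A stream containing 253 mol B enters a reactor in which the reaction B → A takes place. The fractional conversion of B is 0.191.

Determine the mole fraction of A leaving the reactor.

B reacted = 0.191 × 253 = 48.32 mol; ν_B = −1, so ξ = 48.32/1 = 48.32 mol.
Outlet amounts (n = n₀ + ν ξ):
  B: 253 − 1(48.32) = 204.7
  A: 0 + 1(48.32) = 48.32
Total out = 253 mol; y_A = 48.32 / 253 = 0.191.

0.191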